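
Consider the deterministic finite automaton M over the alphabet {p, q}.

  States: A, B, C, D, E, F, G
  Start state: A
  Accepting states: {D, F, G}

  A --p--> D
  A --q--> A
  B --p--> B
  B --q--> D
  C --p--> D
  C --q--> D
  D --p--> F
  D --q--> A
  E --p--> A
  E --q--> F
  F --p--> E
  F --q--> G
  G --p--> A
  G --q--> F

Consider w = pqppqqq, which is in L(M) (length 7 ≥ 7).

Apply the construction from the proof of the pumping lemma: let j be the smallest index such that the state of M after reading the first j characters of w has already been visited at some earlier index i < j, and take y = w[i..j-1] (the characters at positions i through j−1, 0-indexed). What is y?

State sequence: A -p-> D -q-> A -p-> D -p-> F -q-> G -q-> F -q-> G
First repeat at step 2: A was already visited.

So i = 0, j = 2, giving x = w[0:0] = ε, y = w[0:2] = pq, z = w[2:7] = ppqqq.
Check: |xy| = 2 ≤ 7 and |y| = 2 ≥ 1. Reading y takes M from A back to A, so every xyⁱz is accepted.
The DFA has 7 states, so the proof of the pumping lemma guarantees a repeated state among the first 7+1 visited; the segment between the two visits is the pumpable y.

pq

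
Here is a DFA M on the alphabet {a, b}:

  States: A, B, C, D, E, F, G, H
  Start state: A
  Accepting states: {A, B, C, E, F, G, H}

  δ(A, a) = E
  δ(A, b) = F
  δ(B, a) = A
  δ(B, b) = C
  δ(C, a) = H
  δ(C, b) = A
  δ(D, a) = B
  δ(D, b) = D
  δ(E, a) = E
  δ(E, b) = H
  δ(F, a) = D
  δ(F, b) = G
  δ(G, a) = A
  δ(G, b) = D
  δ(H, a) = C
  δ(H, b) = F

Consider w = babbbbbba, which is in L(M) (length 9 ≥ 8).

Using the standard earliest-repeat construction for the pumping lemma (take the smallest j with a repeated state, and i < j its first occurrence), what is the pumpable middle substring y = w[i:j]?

State sequence: A -b-> F -a-> D -b-> D -b-> D -b-> D -b-> D -b-> D -b-> D -a-> B
First repeat at step 3: D was already visited.

So i = 2, j = 3, giving x = w[0:2] = ba, y = w[2:3] = b, z = w[3:9] = bbbbba.
Check: |xy| = 3 ≤ 8 and |y| = 1 ≥ 1. Reading y takes M from D back to D, so every xyⁱz is accepted.

b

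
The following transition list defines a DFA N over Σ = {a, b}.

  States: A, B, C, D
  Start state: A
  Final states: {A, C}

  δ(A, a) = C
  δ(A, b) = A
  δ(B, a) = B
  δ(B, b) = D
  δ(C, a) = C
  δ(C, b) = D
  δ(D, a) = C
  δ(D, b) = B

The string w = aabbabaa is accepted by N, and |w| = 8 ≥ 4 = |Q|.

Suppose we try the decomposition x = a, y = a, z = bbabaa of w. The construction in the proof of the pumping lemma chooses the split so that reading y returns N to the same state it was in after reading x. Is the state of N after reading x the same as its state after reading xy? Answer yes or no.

yes

State sequence: A -a-> C -a-> C

After x (step 1): C. After xy (step 2): C.
They match, so y = a drives N around a cycle from C back to itself; pumping y any number of times keeps N in C before reading z, and xyⁱz ∈ L(N) for every i ≥ 0.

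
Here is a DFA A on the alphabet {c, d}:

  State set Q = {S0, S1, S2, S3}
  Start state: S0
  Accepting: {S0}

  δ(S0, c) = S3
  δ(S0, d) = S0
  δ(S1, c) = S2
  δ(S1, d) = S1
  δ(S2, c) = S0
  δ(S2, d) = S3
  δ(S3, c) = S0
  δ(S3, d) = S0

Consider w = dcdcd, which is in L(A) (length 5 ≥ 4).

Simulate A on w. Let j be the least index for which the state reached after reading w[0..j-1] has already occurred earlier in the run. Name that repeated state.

Run of A on w = d c d c d:
  step 0: S0  (start)
  step 1: S0  (read d: S0→S0)   ← first repeat (S0 seen earlier)
  step 2: S3  (read c: S0→S3)
  step 3: S0  (read d: S3→S0)
  step 4: S3  (read c: S0→S3)
  step 5: S0  (read d: S3→S0)

The earliest repeat is at step j = 1: A is in S0, which it already visited at step i = 0.
With |Q| = 4, pigeonhole forces a state repeat no later than step 4; the substring read between the first and second visits to that state can be pumped.

S0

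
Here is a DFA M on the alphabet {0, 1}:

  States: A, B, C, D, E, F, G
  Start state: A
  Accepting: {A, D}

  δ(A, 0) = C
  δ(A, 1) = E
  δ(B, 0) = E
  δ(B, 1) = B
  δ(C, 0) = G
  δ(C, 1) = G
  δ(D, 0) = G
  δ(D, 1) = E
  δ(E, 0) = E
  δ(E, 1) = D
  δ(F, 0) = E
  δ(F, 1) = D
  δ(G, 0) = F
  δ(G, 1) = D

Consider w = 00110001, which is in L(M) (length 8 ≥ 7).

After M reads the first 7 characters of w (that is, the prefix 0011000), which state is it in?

E

Run of M on the first 7 characters of w = 0 0 1 1 0 0 0:
  step 0: A  (start)
  step 1: C  (read 0: A→C)
  step 2: G  (read 0: C→G)
  step 3: D  (read 1: G→D)
  step 4: E  (read 1: D→E)
  step 5: E  (read 0: E→E)
  step 6: E  (read 0: E→E)
  step 7: E  (read 0: E→E)

After reading 7 characters, M is in state E.
(This kind of state-tracing is the core of the pumping-lemma construction: with 7 states, pigeonhole forces a repeat within the first 7 steps.)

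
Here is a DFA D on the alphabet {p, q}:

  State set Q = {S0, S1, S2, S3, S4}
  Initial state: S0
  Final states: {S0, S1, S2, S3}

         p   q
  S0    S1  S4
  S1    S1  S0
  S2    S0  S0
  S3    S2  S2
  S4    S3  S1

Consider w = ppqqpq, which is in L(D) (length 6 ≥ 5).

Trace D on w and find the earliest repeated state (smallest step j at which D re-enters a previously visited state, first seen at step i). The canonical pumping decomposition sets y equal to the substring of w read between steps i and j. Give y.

p

Run of D on w = p p q q p q:
  step 0: S0  (start)
  step 1: S1  (read p: S0→S1)
  step 2: S1  (read p: S1→S1)   ← first repeat (S1 seen earlier)
  step 3: S0  (read q: S1→S0)
  step 4: S4  (read q: S0→S4)
  step 5: S3  (read p: S4→S3)
  step 6: S2  (read q: S3→S2)

So i = 1, j = 2, giving x = w[0:1] = p, y = w[1:2] = p, z = w[2:6] = qqpq.
Check: |xy| = 2 ≤ 5 and |y| = 1 ≥ 1. Reading y takes D from S1 back to S1, so every xyⁱz is accepted.
With |Q| = 5, pigeonhole forces a state repeat no later than step 5; the substring read between the first and second visits to that state can be pumped.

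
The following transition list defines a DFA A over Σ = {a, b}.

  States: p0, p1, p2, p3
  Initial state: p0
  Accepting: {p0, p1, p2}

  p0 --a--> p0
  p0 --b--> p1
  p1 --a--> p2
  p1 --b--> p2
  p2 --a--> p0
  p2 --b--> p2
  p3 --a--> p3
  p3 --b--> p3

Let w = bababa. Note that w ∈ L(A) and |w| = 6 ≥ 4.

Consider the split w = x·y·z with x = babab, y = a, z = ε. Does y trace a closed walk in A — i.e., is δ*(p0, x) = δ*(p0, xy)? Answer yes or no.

State sequence: p0 -b-> p1 -a-> p2 -b-> p2 -a-> p0 -b-> p1 -a-> p2

After x (step 5): p1. After xy (step 6): p2.
They differ (p1 ≠ p2), so y is not a cycle from the state after x; this split is not the one the pumping-lemma construction produces, and pumping y need not keep the string in L(A).

no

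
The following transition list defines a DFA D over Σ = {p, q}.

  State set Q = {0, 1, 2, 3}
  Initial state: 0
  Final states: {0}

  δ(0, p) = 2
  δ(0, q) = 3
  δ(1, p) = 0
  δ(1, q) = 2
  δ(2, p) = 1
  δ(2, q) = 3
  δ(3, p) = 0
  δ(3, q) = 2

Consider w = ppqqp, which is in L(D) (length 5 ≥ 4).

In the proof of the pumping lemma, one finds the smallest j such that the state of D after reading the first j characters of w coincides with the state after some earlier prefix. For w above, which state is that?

Run of D on w = p p q q p:
  step 0: 0  (start)
  step 1: 2  (read p: 0→2)
  step 2: 1  (read p: 2→1)
  step 3: 2  (read q: 1→2)   ← first repeat (2 seen earlier)
  step 4: 3  (read q: 2→3)
  step 5: 0  (read p: 3→0)

The earliest repeat is at step j = 3: D is in 2, which it already visited at step i = 1.
The DFA has 4 states, so the proof of the pumping lemma guarantees a repeated state among the first 4+1 visited; the segment between the two visits is the pumpable y.

2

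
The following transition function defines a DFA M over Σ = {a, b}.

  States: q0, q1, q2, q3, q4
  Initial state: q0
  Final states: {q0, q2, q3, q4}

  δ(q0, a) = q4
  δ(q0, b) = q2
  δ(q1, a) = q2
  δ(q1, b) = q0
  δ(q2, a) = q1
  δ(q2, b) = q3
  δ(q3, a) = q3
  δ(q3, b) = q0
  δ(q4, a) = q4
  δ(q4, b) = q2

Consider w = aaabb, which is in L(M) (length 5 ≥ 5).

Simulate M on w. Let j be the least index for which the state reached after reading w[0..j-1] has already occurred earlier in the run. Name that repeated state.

Run of M on w = a a a b b:
  step 0: q0  (start)
  step 1: q4  (read a: q0→q4)
  step 2: q4  (read a: q4→q4)   ← first repeat (q4 seen earlier)
  step 3: q4  (read a: q4→q4)
  step 4: q2  (read b: q4→q2)
  step 5: q3  (read b: q2→q3)

The earliest repeat is at step j = 2: M is in q4, which it already visited at step i = 1.

q4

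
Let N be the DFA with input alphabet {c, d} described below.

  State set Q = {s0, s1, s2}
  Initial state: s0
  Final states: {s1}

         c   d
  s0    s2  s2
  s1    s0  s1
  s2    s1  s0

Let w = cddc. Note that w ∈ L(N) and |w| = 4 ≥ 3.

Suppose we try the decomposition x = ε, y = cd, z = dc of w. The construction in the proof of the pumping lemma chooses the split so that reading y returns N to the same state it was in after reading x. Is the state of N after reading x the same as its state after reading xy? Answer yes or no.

State sequence: s0 -c-> s2 -d-> s0

After x (step 0): s0. After xy (step 2): s0.
They match, so y = cd drives N around a cycle from s0 back to itself; pumping y any number of times keeps N in s0 before reading z, and xyⁱz ∈ L(N) for every i ≥ 0.

yes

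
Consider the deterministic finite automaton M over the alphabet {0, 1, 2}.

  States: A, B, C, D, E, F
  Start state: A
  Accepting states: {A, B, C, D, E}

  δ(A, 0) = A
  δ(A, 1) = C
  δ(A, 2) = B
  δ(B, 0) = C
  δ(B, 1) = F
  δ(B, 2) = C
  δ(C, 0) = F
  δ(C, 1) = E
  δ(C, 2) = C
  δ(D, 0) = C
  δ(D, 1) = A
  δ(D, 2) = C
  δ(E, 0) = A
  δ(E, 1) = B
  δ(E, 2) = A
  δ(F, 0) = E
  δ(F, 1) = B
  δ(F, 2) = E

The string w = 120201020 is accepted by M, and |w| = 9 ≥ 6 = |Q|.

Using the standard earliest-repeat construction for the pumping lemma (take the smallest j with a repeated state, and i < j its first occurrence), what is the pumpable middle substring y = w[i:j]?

2

Run of M on w = 1 2 0 2 0 1 0 2 0:
  step 0: A  (start)
  step 1: C  (read 1: A→C)
  step 2: C  (read 2: C→C)   ← first repeat (C seen earlier)
  step 3: F  (read 0: C→F)
  step 4: E  (read 2: F→E)
  step 5: A  (read 0: E→A)
  step 6: C  (read 1: A→C)
  step 7: F  (read 0: C→F)
  step 8: E  (read 2: F→E)
  step 9: A  (read 0: E→A)

So i = 1, j = 2, giving x = w[0:1] = 1, y = w[1:2] = 2, z = w[2:9] = 0201020.
Check: |xy| = 2 ≤ 6 and |y| = 1 ≥ 1. Reading y takes M from C back to C, so every xyⁱz is accepted.
Since M has 6 states, any run of length ≥ 6 visits 6+1 states, so by pigeonhole some state repeats within the first 6 steps — that repeat gives the pumpable loop.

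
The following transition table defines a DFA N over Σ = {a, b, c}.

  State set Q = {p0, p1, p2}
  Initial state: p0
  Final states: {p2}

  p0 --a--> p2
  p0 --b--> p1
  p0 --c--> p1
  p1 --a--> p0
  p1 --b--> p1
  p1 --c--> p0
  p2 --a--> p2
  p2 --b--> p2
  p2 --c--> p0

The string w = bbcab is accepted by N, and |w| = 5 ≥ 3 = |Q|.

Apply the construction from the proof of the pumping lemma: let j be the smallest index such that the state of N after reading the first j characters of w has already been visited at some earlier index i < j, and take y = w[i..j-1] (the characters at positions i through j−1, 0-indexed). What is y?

State sequence: p0 -b-> p1 -b-> p1 -c-> p0 -a-> p2 -b-> p2
First repeat at step 2: p1 was already visited.

So i = 1, j = 2, giving x = w[0:1] = b, y = w[1:2] = b, z = w[2:5] = cab.
Check: |xy| = 2 ≤ 3 and |y| = 1 ≥ 1. Reading y takes N from p1 back to p1, so every xyⁱz is accepted.

b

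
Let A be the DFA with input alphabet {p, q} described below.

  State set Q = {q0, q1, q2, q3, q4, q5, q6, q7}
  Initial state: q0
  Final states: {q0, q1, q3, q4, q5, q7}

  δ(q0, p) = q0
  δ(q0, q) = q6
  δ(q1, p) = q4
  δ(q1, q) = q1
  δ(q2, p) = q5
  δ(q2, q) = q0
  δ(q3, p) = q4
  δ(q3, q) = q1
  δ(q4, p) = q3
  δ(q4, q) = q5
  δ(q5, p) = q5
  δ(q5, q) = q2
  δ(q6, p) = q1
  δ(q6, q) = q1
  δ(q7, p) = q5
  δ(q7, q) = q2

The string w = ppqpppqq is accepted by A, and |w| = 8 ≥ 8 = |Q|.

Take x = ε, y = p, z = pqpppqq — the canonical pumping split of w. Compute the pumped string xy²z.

xy^2z = ε·p·p·pqpppqq = pppqpppqq.
Reading y = p takes A from q0 back to q0, so after x·y·y the machine is still in q0, and z then leads to the accepting state q1. Hence pppqpppqq ∈ L(A).

pppqpppqq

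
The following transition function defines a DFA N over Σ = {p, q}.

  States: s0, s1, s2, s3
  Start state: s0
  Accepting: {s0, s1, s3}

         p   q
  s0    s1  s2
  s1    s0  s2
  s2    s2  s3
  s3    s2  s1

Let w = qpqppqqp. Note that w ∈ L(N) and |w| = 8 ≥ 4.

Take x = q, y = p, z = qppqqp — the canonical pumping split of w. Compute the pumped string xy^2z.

xy^2z = q·p·p·qppqqp = qppqppqqp.
Reading y = p takes N from s2 back to s2, so after x·y·y the machine is still in s2, and z then leads to the accepting state s0. Hence qppqppqqp ∈ L(N).

qppqppqqp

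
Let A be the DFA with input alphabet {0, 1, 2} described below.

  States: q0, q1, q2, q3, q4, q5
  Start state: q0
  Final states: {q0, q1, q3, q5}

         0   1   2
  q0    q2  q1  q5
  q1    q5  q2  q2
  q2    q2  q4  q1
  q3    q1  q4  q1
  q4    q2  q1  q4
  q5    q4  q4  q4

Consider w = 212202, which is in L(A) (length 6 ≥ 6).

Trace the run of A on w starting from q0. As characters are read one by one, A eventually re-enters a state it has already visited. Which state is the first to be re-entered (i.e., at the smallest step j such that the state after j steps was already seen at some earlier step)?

State sequence: q0 -2-> q5 -1-> q4 -2-> q4 -2-> q4 -0-> q2 -2-> q1
First repeat at step 3: q4 was already visited.

The earliest repeat is at step j = 3: A is in q4, which it already visited at step i = 2.
The DFA has 6 states, so the proof of the pumping lemma guarantees a repeated state among the first 6+1 visited; the segment between the two visits is the pumpable y.

q4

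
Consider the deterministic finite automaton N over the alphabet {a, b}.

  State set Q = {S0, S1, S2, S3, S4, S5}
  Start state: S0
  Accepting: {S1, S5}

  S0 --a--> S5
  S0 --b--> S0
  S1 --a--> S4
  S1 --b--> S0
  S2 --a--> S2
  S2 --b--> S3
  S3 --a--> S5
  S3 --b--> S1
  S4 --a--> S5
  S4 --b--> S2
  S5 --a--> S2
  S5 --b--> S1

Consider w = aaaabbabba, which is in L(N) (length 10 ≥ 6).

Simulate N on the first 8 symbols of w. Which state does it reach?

S2

Run of N on the first 8 characters of w = a a a a b b a b:
  step 0: S0  (start)
  step 1: S5  (read a: S0→S5)
  step 2: S2  (read a: S5→S2)
  step 3: S2  (read a: S2→S2)
  step 4: S2  (read a: S2→S2)
  step 5: S3  (read b: S2→S3)
  step 6: S1  (read b: S3→S1)
  step 7: S4  (read a: S1→S4)
  step 8: S2  (read b: S4→S2)

After reading 8 characters, N is in state S2.
(This kind of state-tracing is the core of the pumping-lemma construction: with 6 states, pigeonhole forces a repeat within the first 6 steps.)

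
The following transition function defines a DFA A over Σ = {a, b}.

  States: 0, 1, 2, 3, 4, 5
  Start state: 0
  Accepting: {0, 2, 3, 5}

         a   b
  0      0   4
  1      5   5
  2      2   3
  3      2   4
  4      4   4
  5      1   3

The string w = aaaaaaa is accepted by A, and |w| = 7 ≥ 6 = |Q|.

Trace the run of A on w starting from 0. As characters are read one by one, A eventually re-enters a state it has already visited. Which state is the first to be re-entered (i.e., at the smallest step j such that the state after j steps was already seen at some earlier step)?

Run of A on w = a a a a a a a:
  step 0: 0  (start)
  step 1: 0  (read a: 0→0)   ← first repeat (0 seen earlier)
  step 2: 0  (read a: 0→0)
  step 3: 0  (read a: 0→0)
  step 4: 0  (read a: 0→0)
  step 5: 0  (read a: 0→0)
  step 6: 0  (read a: 0→0)
  step 7: 0  (read a: 0→0)

The earliest repeat is at step j = 1: A is in 0, which it already visited at step i = 0.
With |Q| = 6, pigeonhole forces a state repeat no later than step 6; the substring read between the first and second visits to that state can be pumped.

0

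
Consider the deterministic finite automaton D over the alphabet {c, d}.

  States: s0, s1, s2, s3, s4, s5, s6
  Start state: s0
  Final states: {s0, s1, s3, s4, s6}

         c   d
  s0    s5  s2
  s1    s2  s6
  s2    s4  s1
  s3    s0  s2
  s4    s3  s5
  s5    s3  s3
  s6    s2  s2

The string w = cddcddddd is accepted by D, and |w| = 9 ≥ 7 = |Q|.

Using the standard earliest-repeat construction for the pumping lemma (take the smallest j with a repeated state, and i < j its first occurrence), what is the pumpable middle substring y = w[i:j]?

Run of D on w = c d d c d d d d d:
  step 0: s0  (start)
  step 1: s5  (read c: s0→s5)
  step 2: s3  (read d: s5→s3)
  step 3: s2  (read d: s3→s2)
  step 4: s4  (read c: s2→s4)
  step 5: s5  (read d: s4→s5)   ← first repeat (s5 seen earlier)
  step 6: s3  (read d: s5→s3)
  step 7: s2  (read d: s3→s2)
  step 8: s1  (read d: s2→s1)
  step 9: s6  (read d: s1→s6)

So i = 1, j = 5, giving x = w[0:1] = c, y = w[1:5] = ddcd, z = w[5:9] = dddd.
Check: |xy| = 5 ≤ 7 and |y| = 4 ≥ 1. Reading y takes D from s5 back to s5, so every xyⁱz is accepted.
Since D has 7 states, any run of length ≥ 7 visits 7+1 states, so by pigeonhole some state repeats within the first 7 steps — that repeat gives the pumpable loop.

ddcd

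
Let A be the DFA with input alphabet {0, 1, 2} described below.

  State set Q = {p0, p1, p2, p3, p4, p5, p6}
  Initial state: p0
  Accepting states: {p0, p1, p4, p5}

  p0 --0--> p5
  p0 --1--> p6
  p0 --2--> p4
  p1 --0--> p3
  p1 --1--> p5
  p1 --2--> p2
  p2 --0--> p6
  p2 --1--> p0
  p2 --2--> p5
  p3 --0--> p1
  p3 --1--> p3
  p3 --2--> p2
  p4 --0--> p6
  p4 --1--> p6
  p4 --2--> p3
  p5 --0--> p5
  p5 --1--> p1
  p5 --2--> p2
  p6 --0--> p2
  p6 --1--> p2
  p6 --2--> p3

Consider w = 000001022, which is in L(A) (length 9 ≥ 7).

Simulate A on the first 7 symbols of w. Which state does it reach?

p3

State sequence: p0 -0-> p5 -0-> p5 -0-> p5 -0-> p5 -0-> p5 -1-> p1 -0-> p3

After reading 7 characters, A is in state p3.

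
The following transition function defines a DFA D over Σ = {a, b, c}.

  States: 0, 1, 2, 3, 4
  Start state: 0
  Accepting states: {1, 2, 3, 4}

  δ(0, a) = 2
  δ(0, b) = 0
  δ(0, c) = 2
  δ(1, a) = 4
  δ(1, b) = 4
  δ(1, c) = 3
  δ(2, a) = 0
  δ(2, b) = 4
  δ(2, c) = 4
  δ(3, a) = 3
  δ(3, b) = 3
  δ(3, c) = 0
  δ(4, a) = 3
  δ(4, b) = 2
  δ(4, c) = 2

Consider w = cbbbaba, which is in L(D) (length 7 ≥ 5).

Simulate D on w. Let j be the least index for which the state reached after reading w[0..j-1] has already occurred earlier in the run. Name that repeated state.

State sequence: 0 -c-> 2 -b-> 4 -b-> 2 -b-> 4 -a-> 3 -b-> 3 -a-> 3
First repeat at step 3: 2 was already visited.

The earliest repeat is at step j = 3: D is in 2, which it already visited at step i = 1.

2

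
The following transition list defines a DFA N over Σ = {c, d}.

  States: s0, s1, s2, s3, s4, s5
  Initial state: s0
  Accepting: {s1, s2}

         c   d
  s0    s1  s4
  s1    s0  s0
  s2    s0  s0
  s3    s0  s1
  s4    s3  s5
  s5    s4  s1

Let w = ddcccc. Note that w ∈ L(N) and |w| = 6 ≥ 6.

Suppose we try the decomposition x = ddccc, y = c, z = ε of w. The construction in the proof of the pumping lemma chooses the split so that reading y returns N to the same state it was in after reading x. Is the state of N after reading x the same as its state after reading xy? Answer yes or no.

Run of N on the first 6 characters of w = d d c c c c:
  step 0: s0  (start)
  step 1: s4  (read d: s0→s4)
  step 2: s5  (read d: s4→s5)
  step 3: s4  (read c: s5→s4)
  step 4: s3  (read c: s4→s3)
  step 5: s0  (read c: s3→s0)
  step 6: s1  (read c: s0→s1)

After x (step 5): s0. After xy (step 6): s1.
They differ (s0 ≠ s1), so y is not a cycle from the state after x; this split is not the one the pumping-lemma construction produces, and pumping y need not keep the string in L(N).

no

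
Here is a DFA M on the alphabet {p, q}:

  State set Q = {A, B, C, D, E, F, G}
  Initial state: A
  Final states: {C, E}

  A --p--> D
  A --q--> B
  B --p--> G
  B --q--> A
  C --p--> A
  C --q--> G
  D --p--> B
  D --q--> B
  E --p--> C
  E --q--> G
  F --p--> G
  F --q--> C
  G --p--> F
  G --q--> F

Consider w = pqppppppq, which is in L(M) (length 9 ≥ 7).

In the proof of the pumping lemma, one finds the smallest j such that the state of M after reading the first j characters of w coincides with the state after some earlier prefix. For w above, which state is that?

State sequence: A -p-> D -q-> B -p-> G -p-> F -p-> G -p-> F -p-> G -p-> F -q-> C
First repeat at step 5: G was already visited.

The earliest repeat is at step j = 5: M is in G, which it already visited at step i = 3.
Pumping length from the standard proof: p = 7 (the number of states). The repeated state found above gives |xy| = j ≤ 7 and |y| = j − i ≥ 1.

G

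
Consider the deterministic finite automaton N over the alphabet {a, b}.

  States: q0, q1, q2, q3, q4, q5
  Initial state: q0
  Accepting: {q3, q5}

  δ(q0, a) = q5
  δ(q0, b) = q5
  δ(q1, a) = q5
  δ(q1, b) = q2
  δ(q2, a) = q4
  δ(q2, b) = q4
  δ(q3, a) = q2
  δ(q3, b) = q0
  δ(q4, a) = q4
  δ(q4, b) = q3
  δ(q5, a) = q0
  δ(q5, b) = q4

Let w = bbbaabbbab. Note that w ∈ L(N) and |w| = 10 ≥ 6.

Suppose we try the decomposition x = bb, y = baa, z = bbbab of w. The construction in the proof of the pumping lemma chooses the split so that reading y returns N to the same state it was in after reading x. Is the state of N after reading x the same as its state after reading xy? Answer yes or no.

yes

Run of N on the first 5 characters of w = b b b a a:
  step 0: q0  (start)
  step 1: q5  (read b: q0→q5)
  step 2: q4  (read b: q5→q4)
  step 3: q3  (read b: q4→q3)
  step 4: q2  (read a: q3→q2)
  step 5: q4  (read a: q2→q4)

After x (step 2): q4. After xy (step 5): q4.
They match, so y = baa drives N around a cycle from q4 back to itself; pumping y any number of times keeps N in q4 before reading z, and xyⁱz ∈ L(N) for every i ≥ 0.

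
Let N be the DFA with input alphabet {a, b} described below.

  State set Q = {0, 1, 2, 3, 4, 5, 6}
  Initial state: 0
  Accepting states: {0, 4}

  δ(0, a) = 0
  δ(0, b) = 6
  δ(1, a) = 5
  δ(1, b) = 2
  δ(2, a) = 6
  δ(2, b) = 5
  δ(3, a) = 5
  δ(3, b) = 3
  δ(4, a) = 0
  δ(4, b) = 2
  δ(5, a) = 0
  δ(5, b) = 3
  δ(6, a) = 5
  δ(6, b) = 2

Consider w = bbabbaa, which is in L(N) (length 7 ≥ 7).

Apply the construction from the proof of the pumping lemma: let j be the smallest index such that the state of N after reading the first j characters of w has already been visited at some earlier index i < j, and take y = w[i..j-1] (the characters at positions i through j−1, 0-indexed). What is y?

ba

State sequence: 0 -b-> 6 -b-> 2 -a-> 6 -b-> 2 -b-> 5 -a-> 0 -a-> 0
First repeat at step 3: 6 was already visited.

So i = 1, j = 3, giving x = w[0:1] = b, y = w[1:3] = ba, z = w[3:7] = bbaa.
Check: |xy| = 3 ≤ 7 and |y| = 2 ≥ 1. Reading y takes N from 6 back to 6, so every xyⁱz is accepted.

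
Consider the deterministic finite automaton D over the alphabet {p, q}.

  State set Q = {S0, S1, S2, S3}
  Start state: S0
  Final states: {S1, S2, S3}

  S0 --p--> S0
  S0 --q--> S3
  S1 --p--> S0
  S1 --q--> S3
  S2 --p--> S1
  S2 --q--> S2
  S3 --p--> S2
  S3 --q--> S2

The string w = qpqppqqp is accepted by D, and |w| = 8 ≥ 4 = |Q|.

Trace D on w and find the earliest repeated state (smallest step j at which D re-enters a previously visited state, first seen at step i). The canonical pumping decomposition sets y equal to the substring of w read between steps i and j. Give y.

q

State sequence: S0 -q-> S3 -p-> S2 -q-> S2 -p-> S1 -p-> S0 -q-> S3 -q-> S2 -p-> S1
First repeat at step 3: S2 was already visited.

So i = 2, j = 3, giving x = w[0:2] = qp, y = w[2:3] = q, z = w[3:8] = ppqqp.
Check: |xy| = 3 ≤ 4 and |y| = 1 ≥ 1. Reading y takes D from S2 back to S2, so every xyⁱz is accepted.
Since D has 4 states, any run of length ≥ 4 visits 4+1 states, so by pigeonhole some state repeats within the first 4 steps — that repeat gives the pumpable loop.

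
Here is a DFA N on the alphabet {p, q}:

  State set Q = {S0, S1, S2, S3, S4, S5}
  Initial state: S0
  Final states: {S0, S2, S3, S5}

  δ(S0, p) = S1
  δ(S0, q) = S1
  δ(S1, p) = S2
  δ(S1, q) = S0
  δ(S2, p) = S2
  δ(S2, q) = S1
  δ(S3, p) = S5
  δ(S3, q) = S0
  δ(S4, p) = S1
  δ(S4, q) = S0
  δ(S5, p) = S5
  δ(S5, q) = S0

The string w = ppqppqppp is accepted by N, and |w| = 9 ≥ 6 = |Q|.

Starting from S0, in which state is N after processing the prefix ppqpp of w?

Run of N on the first 5 characters of w = p p q p p:
  step 0: S0  (start)
  step 1: S1  (read p: S0→S1)
  step 2: S2  (read p: S1→S2)
  step 3: S1  (read q: S2→S1)
  step 4: S2  (read p: S1→S2)
  step 5: S2  (read p: S2→S2)

After reading 5 characters, N is in state S2.

S2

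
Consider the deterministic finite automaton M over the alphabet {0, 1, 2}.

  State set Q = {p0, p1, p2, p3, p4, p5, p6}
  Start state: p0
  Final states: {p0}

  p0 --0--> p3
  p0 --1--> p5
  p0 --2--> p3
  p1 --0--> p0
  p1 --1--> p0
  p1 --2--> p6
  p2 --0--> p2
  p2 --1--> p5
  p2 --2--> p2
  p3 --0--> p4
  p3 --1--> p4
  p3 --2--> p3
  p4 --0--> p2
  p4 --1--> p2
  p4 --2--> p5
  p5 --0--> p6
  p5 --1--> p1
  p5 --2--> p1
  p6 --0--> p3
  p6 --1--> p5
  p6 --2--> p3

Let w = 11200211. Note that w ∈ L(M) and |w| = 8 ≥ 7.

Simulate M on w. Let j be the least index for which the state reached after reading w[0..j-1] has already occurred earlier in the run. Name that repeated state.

p5

Run of M on w = 1 1 2 0 0 2 1 1:
  step 0: p0  (start)
  step 1: p5  (read 1: p0→p5)
  step 2: p1  (read 1: p5→p1)
  step 3: p6  (read 2: p1→p6)
  step 4: p3  (read 0: p6→p3)
  step 5: p4  (read 0: p3→p4)
  step 6: p5  (read 2: p4→p5)   ← first repeat (p5 seen earlier)
  step 7: p1  (read 1: p5→p1)
  step 8: p0  (read 1: p1→p0)

The earliest repeat is at step j = 6: M is in p5, which it already visited at step i = 1.
Pumping length from the standard proof: p = 7 (the number of states). The repeated state found above gives |xy| = j ≤ 7 and |y| = j − i ≥ 1.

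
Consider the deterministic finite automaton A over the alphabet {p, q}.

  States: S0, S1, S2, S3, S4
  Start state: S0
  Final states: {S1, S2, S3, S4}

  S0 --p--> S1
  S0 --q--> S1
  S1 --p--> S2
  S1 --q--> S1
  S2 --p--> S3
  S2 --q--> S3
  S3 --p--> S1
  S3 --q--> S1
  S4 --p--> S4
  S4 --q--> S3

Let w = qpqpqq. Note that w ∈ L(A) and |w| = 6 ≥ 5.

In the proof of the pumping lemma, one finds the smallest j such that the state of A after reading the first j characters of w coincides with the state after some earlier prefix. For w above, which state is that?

S1

Run of A on w = q p q p q q:
  step 0: S0  (start)
  step 1: S1  (read q: S0→S1)
  step 2: S2  (read p: S1→S2)
  step 3: S3  (read q: S2→S3)
  step 4: S1  (read p: S3→S1)   ← first repeat (S1 seen earlier)
  step 5: S1  (read q: S1→S1)
  step 6: S1  (read q: S1→S1)

The earliest repeat is at step j = 4: A is in S1, which it already visited at step i = 1.
With |Q| = 5, pigeonhole forces a state repeat no later than step 5; the substring read between the first and second visits to that state can be pumped.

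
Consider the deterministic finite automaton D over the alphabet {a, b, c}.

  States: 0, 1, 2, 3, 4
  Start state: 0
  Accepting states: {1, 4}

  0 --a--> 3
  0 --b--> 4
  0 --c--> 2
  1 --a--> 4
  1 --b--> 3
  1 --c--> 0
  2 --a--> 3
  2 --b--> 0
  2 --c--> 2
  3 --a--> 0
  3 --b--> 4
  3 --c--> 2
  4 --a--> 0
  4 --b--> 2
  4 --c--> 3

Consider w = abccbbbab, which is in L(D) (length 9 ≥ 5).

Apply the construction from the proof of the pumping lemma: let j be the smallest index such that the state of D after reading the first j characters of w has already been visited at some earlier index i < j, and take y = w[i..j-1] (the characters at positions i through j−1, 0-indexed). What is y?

State sequence: 0 -a-> 3 -b-> 4 -c-> 3 -c-> 2 -b-> 0 -b-> 4 -b-> 2 -a-> 3 -b-> 4
First repeat at step 3: 3 was already visited.

So i = 1, j = 3, giving x = w[0:1] = a, y = w[1:3] = bc, z = w[3:9] = cbbbab.
Check: |xy| = 3 ≤ 5 and |y| = 2 ≥ 1. Reading y takes D from 3 back to 3, so every xyⁱz is accepted.
With |Q| = 5, pigeonhole forces a state repeat no later than step 5; the substring read between the first and second visits to that state can be pumped.

bc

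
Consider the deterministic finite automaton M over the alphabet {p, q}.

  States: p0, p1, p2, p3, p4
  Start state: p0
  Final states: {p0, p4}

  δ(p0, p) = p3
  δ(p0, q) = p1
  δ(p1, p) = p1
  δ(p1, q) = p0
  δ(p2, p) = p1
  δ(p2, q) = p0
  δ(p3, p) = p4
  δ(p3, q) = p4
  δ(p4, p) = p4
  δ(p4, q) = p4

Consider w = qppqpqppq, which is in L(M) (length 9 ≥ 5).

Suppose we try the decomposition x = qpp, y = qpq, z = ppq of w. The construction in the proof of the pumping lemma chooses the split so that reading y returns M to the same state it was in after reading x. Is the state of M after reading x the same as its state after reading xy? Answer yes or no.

Run of M on the first 6 characters of w = q p p q p q:
  step 0: p0  (start)
  step 1: p1  (read q: p0→p1)
  step 2: p1  (read p: p1→p1)
  step 3: p1  (read p: p1→p1)
  step 4: p0  (read q: p1→p0)
  step 5: p3  (read p: p0→p3)
  step 6: p4  (read q: p3→p4)

After x (step 3): p1. After xy (step 6): p4.
They differ (p1 ≠ p4), so y is not a cycle from the state after x; this split is not the one the pumping-lemma construction produces, and pumping y need not keep the string in L(M).

no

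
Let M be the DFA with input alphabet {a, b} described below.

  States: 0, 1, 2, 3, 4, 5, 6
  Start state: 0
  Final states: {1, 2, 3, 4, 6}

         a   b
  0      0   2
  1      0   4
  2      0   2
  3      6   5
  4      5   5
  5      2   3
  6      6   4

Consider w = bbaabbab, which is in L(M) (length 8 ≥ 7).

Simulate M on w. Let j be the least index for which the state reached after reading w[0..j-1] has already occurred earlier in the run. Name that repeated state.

2

State sequence: 0 -b-> 2 -b-> 2 -a-> 0 -a-> 0 -b-> 2 -b-> 2 -a-> 0 -b-> 2
First repeat at step 2: 2 was already visited.

The earliest repeat is at step j = 2: M is in 2, which it already visited at step i = 1.
The DFA has 7 states, so the proof of the pumping lemma guarantees a repeated state among the first 7+1 visited; the segment between the two visits is the pumpable y.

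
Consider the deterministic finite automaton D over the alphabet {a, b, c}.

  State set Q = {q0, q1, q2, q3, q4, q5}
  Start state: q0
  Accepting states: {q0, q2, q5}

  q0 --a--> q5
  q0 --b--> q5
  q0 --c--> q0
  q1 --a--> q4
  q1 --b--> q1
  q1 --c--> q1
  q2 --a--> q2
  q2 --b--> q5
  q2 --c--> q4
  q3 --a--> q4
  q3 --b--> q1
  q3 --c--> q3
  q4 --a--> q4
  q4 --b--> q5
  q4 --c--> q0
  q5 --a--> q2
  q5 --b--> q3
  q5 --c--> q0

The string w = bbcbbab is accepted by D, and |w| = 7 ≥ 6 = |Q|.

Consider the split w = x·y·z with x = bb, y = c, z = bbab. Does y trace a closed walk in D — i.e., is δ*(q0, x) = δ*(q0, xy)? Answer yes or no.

State sequence: q0 -b-> q5 -b-> q3 -c-> q3

After x (step 2): q3. After xy (step 3): q3.
They match, so y = c drives D around a cycle from q3 back to itself; pumping y any number of times keeps D in q3 before reading z, and xyⁱz ∈ L(D) for every i ≥ 0.

yes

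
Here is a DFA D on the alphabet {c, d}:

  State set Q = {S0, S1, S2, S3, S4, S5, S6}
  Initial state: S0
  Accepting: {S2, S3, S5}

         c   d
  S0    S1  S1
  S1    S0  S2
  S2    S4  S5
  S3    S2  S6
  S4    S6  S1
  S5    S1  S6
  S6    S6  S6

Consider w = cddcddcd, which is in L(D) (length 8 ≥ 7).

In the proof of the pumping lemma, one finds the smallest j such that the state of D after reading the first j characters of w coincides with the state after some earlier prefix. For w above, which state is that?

S1

Run of D on w = c d d c d d c d:
  step 0: S0  (start)
  step 1: S1  (read c: S0→S1)
  step 2: S2  (read d: S1→S2)
  step 3: S5  (read d: S2→S5)
  step 4: S1  (read c: S5→S1)   ← first repeat (S1 seen earlier)
  step 5: S2  (read d: S1→S2)
  step 6: S5  (read d: S2→S5)
  step 7: S1  (read c: S5→S1)
  step 8: S2  (read d: S1→S2)

The earliest repeat is at step j = 4: D is in S1, which it already visited at step i = 1.
The DFA has 7 states, so the proof of the pumping lemma guarantees a repeated state among the first 7+1 visited; the segment between the two visits is the pumpable y.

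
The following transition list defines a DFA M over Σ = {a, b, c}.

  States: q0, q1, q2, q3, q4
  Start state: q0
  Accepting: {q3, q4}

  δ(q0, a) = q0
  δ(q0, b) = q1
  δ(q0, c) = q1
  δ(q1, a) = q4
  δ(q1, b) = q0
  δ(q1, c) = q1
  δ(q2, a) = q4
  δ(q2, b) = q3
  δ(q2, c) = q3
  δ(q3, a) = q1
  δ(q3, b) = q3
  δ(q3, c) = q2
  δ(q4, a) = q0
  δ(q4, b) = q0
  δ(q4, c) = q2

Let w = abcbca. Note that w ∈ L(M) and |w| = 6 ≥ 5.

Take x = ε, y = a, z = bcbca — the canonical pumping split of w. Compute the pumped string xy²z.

aabcbca

xy^2z = ε·a·a·bcbca = aabcbca.
Reading y = a takes M from q0 back to q0, so after x·y·y the machine is still in q0, and z then leads to the accepting state q4. Hence aabcbca ∈ L(M).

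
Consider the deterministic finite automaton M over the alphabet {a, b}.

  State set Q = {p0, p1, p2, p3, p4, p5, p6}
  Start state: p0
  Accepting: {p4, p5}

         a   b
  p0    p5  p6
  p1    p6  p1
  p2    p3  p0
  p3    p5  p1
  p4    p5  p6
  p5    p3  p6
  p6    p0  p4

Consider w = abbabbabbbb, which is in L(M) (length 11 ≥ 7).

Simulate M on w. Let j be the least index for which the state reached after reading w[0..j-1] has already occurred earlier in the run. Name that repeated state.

State sequence: p0 -a-> p5 -b-> p6 -b-> p4 -a-> p5 -b-> p6 -b-> p4 -a-> p5 -b-> p6 -b-> p4 -b-> p6 -b-> p4
First repeat at step 4: p5 was already visited.

The earliest repeat is at step j = 4: M is in p5, which it already visited at step i = 1.
With |Q| = 7, pigeonhole forces a state repeat no later than step 7; the substring read between the first and second visits to that state can be pumped.

p5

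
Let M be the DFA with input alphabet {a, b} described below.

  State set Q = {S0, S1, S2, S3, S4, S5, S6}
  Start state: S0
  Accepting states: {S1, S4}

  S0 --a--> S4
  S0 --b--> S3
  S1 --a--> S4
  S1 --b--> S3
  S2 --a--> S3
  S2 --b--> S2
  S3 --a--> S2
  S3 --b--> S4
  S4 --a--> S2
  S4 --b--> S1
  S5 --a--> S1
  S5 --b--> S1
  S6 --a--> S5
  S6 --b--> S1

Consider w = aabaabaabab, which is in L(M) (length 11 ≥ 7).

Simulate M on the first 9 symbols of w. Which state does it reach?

S2

Run of M on the first 9 characters of w = a a b a a b a a b:
  step 0: S0  (start)
  step 1: S4  (read a: S0→S4)
  step 2: S2  (read a: S4→S2)
  step 3: S2  (read b: S2→S2)
  step 4: S3  (read a: S2→S3)
  step 5: S2  (read a: S3→S2)
  step 6: S2  (read b: S2→S2)
  step 7: S3  (read a: S2→S3)
  step 8: S2  (read a: S3→S2)
  step 9: S2  (read b: S2→S2)

After reading 9 characters, M is in state S2.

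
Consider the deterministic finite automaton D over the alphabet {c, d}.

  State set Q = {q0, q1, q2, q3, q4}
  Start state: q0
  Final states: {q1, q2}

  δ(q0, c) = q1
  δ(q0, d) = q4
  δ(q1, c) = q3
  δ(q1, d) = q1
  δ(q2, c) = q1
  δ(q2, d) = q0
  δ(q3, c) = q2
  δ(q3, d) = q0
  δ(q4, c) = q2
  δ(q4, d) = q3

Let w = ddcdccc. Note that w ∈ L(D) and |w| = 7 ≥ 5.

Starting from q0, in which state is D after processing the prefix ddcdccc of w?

Run of D on the first 7 characters of w = d d c d c c c:
  step 0: q0  (start)
  step 1: q4  (read d: q0→q4)
  step 2: q3  (read d: q4→q3)
  step 3: q2  (read c: q3→q2)
  step 4: q0  (read d: q2→q0)
  step 5: q1  (read c: q0→q1)
  step 6: q3  (read c: q1→q3)
  step 7: q2  (read c: q3→q2)

After reading 7 characters, D is in state q2.
(This kind of state-tracing is the core of the pumping-lemma construction: with 5 states, pigeonhole forces a repeat within the first 5 steps.)

q2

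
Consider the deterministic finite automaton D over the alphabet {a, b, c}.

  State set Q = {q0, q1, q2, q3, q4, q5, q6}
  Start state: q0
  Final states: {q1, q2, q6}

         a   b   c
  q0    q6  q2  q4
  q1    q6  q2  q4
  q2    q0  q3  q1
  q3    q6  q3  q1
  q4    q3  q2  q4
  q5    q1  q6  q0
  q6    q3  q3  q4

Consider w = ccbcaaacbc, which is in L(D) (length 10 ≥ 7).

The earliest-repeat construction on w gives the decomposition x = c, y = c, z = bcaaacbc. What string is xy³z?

ccccbcaaacbc

xy^3z = c·c·c·c·bcaaacbc = ccccbcaaacbc.
Reading y = c takes D from q4 back to q4, so after x·y·y·y the machine is still in q4, and z then leads to the accepting state q1. Hence ccccbcaaacbc ∈ L(D).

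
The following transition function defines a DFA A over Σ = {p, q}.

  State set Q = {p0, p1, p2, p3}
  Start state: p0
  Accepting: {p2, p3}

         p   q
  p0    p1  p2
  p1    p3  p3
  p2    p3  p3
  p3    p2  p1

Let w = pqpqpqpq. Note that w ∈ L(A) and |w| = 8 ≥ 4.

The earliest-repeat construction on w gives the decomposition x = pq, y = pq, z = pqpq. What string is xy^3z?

pqpqpqpqpqpq

xy^3z = pq·pq·pq·pq·pqpq = pqpqpqpqpqpq.
Reading y = pq takes A from p3 back to p3, so after x·y·y·y the machine is still in p3, and z then leads to the accepting state p3. Hence pqpqpqpqpqpq ∈ L(A).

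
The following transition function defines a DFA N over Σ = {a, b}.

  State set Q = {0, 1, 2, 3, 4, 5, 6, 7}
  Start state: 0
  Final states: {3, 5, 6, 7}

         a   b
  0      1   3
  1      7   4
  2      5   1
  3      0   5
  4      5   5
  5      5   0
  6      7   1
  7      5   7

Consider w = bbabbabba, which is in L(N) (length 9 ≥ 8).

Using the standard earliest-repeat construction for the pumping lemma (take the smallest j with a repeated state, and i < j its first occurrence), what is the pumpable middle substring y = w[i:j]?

a

Run of N on w = b b a b b a b b a:
  step 0: 0  (start)
  step 1: 3  (read b: 0→3)
  step 2: 5  (read b: 3→5)
  step 3: 5  (read a: 5→5)   ← first repeat (5 seen earlier)
  step 4: 0  (read b: 5→0)
  step 5: 3  (read b: 0→3)
  step 6: 0  (read a: 3→0)
  step 7: 3  (read b: 0→3)
  step 8: 5  (read b: 3→5)
  step 9: 5  (read a: 5→5)

So i = 2, j = 3, giving x = w[0:2] = bb, y = w[2:3] = a, z = w[3:9] = bbabba.
Check: |xy| = 3 ≤ 8 and |y| = 1 ≥ 1. Reading y takes N from 5 back to 5, so every xyⁱz is accepted.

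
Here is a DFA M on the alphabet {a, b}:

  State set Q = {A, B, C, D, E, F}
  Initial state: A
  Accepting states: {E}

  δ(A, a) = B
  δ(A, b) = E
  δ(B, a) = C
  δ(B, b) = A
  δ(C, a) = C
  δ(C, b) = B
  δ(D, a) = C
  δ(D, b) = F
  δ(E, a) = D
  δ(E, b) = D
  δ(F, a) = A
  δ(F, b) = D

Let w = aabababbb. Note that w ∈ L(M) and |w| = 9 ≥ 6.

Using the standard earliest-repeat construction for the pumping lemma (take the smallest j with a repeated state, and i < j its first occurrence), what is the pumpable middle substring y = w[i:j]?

State sequence: A -a-> B -a-> C -b-> B -a-> C -b-> B -a-> C -b-> B -b-> A -b-> E
First repeat at step 3: B was already visited.

So i = 1, j = 3, giving x = w[0:1] = a, y = w[1:3] = ab, z = w[3:9] = ababbb.
Check: |xy| = 3 ≤ 6 and |y| = 2 ≥ 1. Reading y takes M from B back to B, so every xyⁱz is accepted.

ab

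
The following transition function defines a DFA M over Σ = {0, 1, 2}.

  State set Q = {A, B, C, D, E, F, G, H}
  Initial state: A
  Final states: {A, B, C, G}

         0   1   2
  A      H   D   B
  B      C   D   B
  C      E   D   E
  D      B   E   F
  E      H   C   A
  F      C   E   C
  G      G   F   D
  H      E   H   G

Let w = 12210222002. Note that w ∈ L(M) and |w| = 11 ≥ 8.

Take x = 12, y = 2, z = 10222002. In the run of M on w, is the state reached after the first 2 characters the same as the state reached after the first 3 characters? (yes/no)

no

State sequence: A -1-> D -2-> F -2-> C

After x (step 2): F. After xy (step 3): C.
They differ (F ≠ C), so y is not a cycle from the state after x; this split is not the one the pumping-lemma construction produces, and pumping y need not keep the string in L(M).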